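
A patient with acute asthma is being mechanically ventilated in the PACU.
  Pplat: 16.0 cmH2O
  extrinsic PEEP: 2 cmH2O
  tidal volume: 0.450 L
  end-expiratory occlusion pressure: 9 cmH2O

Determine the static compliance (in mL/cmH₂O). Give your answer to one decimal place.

64.3

End-expiratory occlusion gives total PEEP = 9 cmH2O (intrinsic PEEP = 9 − 2 = 7). Use total PEEP for the elastic gradient.
Cstat = Vt / (Pplat − PEEPtotal) = 450 / (16.0 − 9) = 450 / 7.0 = 64.286 mL/cmH2O.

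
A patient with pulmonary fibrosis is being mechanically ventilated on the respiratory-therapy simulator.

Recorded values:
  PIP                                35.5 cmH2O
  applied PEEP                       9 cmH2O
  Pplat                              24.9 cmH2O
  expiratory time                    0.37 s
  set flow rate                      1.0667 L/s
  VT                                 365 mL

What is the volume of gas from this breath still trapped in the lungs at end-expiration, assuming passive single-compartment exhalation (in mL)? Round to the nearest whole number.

R = (PIP − Pplat)/V̇ = (35.5 − 24.9) / 1.0667 = 10.6/1.0667 = 9.937 cmH2O·s/L.
C = Vt/(Pplat − PEEP) = 365.0 / (24.9 − 9) = 365.0/15.9 = 22.956 mL/cmH2O.
τ = R × C = 9.937 × 0.02296 L/cmH2O = 0.2282 s.
Fraction remaining = e^(−Te/τ) = e^(−0.37/0.2282) = 0.1976.
Trapped volume = 365.0 × 0.1976 = 72.124 mL.

72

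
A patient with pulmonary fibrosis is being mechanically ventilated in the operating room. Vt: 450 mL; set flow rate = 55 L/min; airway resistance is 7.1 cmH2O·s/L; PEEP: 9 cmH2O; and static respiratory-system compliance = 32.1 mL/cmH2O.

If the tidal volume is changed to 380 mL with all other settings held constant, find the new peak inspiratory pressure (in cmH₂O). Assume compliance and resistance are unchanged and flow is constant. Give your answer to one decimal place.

Flow: 55 L/min ÷ 60 = 0.9167 L/s.
PIP = Vt/C + R·V̇ + PEEP (constant-flow equation of motion).
Only the elastic term changes: ΔPIP = ΔVt / C = (380 − 450) / 32.1 = -2.181 cmH2O.
Original PIP = 450/32.1 + 7.1×0.9167 + 9 = 29.527 cmH2O; new PIP = 29.527 + (-2.181) = 27.346 cmH2O.

27.3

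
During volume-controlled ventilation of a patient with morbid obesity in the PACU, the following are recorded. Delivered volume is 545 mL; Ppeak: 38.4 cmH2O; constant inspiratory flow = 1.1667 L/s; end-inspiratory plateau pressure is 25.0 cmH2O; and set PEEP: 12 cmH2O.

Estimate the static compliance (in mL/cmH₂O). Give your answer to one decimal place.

41.9

Cstat = Vt / (Pplat − PEEP) = 545 / (25.0 − 12) = 545 / 13.0 = 41.923 mL/cmH2O.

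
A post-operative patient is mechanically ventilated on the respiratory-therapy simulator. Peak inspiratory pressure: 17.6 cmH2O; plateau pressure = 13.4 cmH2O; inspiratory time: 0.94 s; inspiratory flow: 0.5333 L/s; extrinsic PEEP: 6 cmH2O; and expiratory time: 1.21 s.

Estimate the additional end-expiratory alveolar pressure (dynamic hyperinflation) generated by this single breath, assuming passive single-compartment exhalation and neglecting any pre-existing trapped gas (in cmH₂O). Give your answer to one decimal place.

Vt = flow × Ti = 0.5333 L/s × 0.94 s × 1000 mL/L = 501.3 mL.
R = (PIP − Pplat)/V̇ = (17.6 − 13.4) / 0.5333 = 4.2/0.5333 = 7.875 cmH2O·s/L.
C = Vt/(Pplat − PEEP) = 501.3 / (13.4 − 6) = 501.3/7.4 = 67.743 mL/cmH2O.
τ = R × C = 7.875 × 0.06774 L/cmH2O = 0.5335 s.
Fraction remaining = e^(−Te/τ) = e^(−1.21/0.5335) = 0.1035; trapped volume = 501.3 × 0.1035 = 51.885 mL.
Additional alveolar pressure from trapping ≈ V_trapped / C = 51.885 / 67.743 = 0.7659 cmH2O.

0.8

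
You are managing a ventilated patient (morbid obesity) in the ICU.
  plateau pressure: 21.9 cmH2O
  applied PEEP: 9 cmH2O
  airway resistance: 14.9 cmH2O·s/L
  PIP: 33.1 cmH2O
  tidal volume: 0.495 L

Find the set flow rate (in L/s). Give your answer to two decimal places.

0.75

flow = (PIP − Pplat) / Raw = 11.2 / 14.9 = 0.7517 L/s.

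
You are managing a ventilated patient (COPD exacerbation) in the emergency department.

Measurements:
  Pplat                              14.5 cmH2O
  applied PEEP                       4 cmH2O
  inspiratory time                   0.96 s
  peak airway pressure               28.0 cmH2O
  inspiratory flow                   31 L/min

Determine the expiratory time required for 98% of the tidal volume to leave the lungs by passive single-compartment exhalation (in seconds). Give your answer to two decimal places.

Flow: 31 L/min ÷ 60 = 0.5167 L/s.
Vt = flow × Ti = 0.5167 L/s × 0.96 s × 1000 mL/L = 496.03 mL.
R = (PIP − Pplat)/V̇ = (28.0 − 14.5) / 0.5167 = 13.5/0.5167 = 26.127 cmH2O·s/L.
C = Vt/(Pplat − PEEP) = 496.03 / (14.5 − 4) = 496.03/10.5 = 47.241 mL/cmH2O.
τ = R × C = 26.127 × 0.04724 L/cmH2O = 1.234 s.
t = −τ·ln(1 − 0.98) = −1.234·ln(0.02) = 4.827 s.

4.83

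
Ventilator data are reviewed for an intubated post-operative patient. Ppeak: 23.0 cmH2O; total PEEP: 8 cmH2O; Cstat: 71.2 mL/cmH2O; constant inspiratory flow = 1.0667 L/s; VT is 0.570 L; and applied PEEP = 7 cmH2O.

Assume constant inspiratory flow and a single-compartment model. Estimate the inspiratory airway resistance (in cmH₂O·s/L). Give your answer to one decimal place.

6.6

Total PEEP = 8 cmH2O (set 7 + intrinsic 1); this is the baseline alveolar pressure.
Equation of motion (constant flow): PIP = Vt/C + R·V̇ + PEEP.
R·V̇ = PIP − Vt/C − PEEP = 23.0 − 570/71.2 − 8 = 23.0 − 8.006 − 8 = 6.994 cmH2O.
R = 6.994 / 1.0667 = 6.557 cmH2O·s/L.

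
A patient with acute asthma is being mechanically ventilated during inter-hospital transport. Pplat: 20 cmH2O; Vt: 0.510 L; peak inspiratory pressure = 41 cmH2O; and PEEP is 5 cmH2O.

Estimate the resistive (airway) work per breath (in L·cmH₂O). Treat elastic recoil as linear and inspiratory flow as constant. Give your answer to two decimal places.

With constant inspiratory flow the resistive pressure is constant at PIP − Pplat = 41 − 20 = 21.0 cmH2O, so resistive work = 21.0 × 0.510 = 10.71 L·cmH2O.

10.71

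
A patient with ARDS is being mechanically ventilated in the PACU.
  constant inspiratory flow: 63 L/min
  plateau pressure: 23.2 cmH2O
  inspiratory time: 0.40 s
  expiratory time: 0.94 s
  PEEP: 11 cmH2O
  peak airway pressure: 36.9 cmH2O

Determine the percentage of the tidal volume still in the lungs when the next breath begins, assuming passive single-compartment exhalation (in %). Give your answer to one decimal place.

Flow: 63 L/min ÷ 60 = 1.05 L/s.
Vt = flow × Ti = 1.05 L/s × 0.40 s × 1000 mL/L = 420.0 mL.
R = (PIP − Pplat)/V̇ = (36.9 − 23.2) / 1.05 = 13.7/1.05 = 13.048 cmH2O·s/L.
C = Vt/(Pplat − PEEP) = 420.0 / (23.2 − 11) = 420.0/12.2 = 34.426 mL/cmH2O.
τ = R × C = 13.048 × 0.03443 L/cmH2O = 0.4492 s.
Fraction remaining at end-expiration = e^(−Te/τ) = e^(−0.94/0.4492) = 0.1234 → 12.34%.

12.3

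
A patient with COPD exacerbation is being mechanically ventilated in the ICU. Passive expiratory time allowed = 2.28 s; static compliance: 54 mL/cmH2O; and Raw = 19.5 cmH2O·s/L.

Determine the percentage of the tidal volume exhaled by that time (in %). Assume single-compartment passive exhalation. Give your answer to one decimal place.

τ = R × C = 19.5 × 54 mL/cmH2O = 19.5 × 0.054 L/cmH2O = 1.053 s.
Passive exhalation: V(t)/V₀ = e^(−t/τ) = e^(−2.28/1.053) = 0.1147.
Fraction exhaled = 1 − 0.1147 = 0.8853 → 88.53%.

88.5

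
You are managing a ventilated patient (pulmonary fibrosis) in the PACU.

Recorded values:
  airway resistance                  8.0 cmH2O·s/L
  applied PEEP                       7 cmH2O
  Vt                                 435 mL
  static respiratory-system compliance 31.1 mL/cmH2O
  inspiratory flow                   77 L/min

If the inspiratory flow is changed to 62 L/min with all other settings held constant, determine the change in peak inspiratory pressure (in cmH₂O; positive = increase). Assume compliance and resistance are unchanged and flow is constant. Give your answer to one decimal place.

-2.0

Flow: 77 L/min ÷ 60 = 1.2833 L/s.
New flow: 62 L/min ÷ 60 = 1.0333 L/s.
PIP = Vt/C + R·V̇ + PEEP (constant-flow equation of motion).
Only the resistive term changes: ΔPIP = R × ΔV̇ = 8.0 × (1.0333 − 1.2833) = 8.0 × -0.25 = -2.0 cmH2O.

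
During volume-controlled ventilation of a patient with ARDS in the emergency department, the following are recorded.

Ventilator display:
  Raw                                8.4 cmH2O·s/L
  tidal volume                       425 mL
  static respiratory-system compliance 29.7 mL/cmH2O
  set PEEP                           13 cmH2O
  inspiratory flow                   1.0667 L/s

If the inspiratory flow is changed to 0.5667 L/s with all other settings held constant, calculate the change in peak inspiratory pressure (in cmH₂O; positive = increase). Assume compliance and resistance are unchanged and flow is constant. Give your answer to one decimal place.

-4.2

PIP = Vt/C + R·V̇ + PEEP (constant-flow equation of motion).
Only the resistive term changes: ΔPIP = R × ΔV̇ = 8.4 × (0.5667 − 1.0667) = 8.4 × -0.5 = -4.2 cmH2O.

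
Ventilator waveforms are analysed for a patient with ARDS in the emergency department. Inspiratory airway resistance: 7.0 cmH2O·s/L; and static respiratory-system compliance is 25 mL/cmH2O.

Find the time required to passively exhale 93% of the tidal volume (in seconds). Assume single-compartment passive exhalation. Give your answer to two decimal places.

0.47

τ = R × C = 7.0 × 25 mL/cmH2O = 7.0 × 0.025 L/cmH2O = 0.175 s.
Exhaled fraction f = 1 − e^(−t/τ) → t = −τ·ln(1 − f) = −0.175·ln(0.07) = 0.4654 s.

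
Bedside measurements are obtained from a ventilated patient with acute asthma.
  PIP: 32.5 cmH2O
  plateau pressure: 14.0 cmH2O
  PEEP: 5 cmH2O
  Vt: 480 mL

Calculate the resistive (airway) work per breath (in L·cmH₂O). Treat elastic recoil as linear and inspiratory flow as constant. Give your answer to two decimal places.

With constant inspiratory flow the resistive pressure is constant at PIP − Pplat = 32.5 − 14.0 = 18.5 cmH2O, so resistive work = 18.5 × 0.480 = 8.88 L·cmH2O.

8.88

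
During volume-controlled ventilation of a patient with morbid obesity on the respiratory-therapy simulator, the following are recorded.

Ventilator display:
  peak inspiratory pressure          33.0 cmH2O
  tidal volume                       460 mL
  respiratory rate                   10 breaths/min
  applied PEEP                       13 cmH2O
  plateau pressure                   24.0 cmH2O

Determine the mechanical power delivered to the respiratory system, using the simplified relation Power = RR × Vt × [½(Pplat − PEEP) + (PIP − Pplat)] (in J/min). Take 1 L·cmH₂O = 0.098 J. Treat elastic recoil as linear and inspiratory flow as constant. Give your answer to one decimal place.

Per-breath work = Vt × [½(Pplat−PEEP) + (PIP−Pplat)] = 0.460 × [0.5×11.0 + 9.0] = 0.460 × 14.5 = 6.67 L·cmH2O.
Power = 10 × 6.67 = 66.7 L·cmH2O/min.
× 0.098 J/(L·cmH2O) → 6.537 J/min.

6.5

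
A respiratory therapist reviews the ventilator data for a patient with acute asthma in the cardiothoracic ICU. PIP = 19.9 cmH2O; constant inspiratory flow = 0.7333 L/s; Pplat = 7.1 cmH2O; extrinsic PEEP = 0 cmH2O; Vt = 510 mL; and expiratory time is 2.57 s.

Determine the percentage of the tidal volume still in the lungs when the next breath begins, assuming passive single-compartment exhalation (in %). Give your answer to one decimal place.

R = (PIP − Pplat)/V̇ = (19.9 − 7.1) / 0.7333 = 12.8/0.7333 = 17.455 cmH2O·s/L.
C = Vt/(Pplat − PEEP) = 510.0 / (7.1 − 0) = 510.0/7.1 = 71.831 mL/cmH2O.
τ = R × C = 17.455 × 0.07183 L/cmH2O = 1.254 s.
Fraction remaining at end-expiration = e^(−Te/τ) = e^(−2.57/1.254) = 0.1288 → 12.88%.

12.9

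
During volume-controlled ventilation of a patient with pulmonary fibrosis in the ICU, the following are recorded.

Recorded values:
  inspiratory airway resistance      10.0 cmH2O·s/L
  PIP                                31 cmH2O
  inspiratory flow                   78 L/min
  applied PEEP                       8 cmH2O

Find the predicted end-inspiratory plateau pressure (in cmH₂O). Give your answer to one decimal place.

Flow: 78 L/min ÷ 60 = 1.3 L/s.
Pplat = PIP − Raw × flow = 31 − 10.0 × 1.3 = 31 − 13.0 = 18.0 cmH2O.

18.0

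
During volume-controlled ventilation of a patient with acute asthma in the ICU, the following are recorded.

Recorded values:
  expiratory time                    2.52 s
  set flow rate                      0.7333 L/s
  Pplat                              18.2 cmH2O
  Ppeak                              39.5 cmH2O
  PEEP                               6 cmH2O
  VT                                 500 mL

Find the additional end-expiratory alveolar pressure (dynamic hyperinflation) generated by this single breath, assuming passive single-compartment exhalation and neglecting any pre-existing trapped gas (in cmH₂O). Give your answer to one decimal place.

R = (PIP − Pplat)/V̇ = (39.5 − 18.2) / 0.7333 = 21.3/0.7333 = 29.047 cmH2O·s/L.
C = Vt/(Pplat − PEEP) = 500.0 / (18.2 − 6) = 500.0/12.2 = 40.984 mL/cmH2O.
τ = R × C = 29.047 × 0.04098 L/cmH2O = 1.19 s.
Fraction remaining = e^(−Te/τ) = e^(−2.52/1.19) = 0.1203; trapped volume = 500.0 × 0.1203 = 60.15 mL.
Additional alveolar pressure from trapping ≈ V_trapped / C = 60.15 / 40.984 = 1.468 cmH2O.

1.5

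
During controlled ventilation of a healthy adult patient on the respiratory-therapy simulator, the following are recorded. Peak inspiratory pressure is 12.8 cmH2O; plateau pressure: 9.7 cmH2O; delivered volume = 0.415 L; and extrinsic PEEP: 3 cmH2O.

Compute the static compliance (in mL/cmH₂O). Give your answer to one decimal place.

61.9

Cstat = Vt / (Pplat − PEEP) = 415 / (9.7 − 3) = 415 / 6.7 = 61.94 mL/cmH2O.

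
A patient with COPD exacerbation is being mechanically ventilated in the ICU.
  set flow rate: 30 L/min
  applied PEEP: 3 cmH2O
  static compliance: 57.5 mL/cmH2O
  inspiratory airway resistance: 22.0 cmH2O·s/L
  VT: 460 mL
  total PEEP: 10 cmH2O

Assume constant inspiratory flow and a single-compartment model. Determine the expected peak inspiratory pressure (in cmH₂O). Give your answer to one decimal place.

29.0

Flow: 30 L/min ÷ 60 = 0.5 L/s.
Total PEEP = 10 cmH2O (set 3 + intrinsic 7); this is the baseline alveolar pressure.
Equation of motion (constant flow): PIP = Vt/C + R·V̇ + PEEP.
PIP = 460/57.5 + 22.0×0.5 + 10 = 8.0 + 11.0 + 10 = 29.0 cmH2O.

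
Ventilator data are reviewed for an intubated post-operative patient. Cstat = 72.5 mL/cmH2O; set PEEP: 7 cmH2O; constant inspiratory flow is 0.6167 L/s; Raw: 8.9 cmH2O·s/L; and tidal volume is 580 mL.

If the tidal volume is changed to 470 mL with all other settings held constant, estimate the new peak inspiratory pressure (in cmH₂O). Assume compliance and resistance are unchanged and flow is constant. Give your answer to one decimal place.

19.0

PIP = Vt/C + R·V̇ + PEEP (constant-flow equation of motion).
Only the elastic term changes: ΔPIP = ΔVt / C = (470 − 580) / 72.5 = -1.517 cmH2O.
Original PIP = 580/72.5 + 8.9×0.6167 + 7 = 20.489 cmH2O; new PIP = 20.489 + (-1.517) = 18.972 cmH2O.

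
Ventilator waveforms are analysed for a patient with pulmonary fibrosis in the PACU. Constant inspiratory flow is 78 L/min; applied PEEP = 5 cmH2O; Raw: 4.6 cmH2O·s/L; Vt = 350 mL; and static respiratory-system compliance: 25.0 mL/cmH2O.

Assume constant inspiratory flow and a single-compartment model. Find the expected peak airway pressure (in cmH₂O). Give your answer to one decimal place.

25.0

Flow: 78 L/min ÷ 60 = 1.3 L/s.
Equation of motion (constant flow): PIP = Vt/C + R·V̇ + PEEP.
PIP = 350/25.0 + 4.6×1.3 + 5 = 14.0 + 5.98 + 5 = 24.98 cmH2O.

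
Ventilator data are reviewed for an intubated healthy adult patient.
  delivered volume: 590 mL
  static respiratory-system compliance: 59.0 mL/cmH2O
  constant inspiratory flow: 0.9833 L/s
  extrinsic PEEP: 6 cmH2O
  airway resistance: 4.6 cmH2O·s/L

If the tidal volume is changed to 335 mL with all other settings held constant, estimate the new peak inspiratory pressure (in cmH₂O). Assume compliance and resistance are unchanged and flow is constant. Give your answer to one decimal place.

PIP = Vt/C + R·V̇ + PEEP (constant-flow equation of motion).
Only the elastic term changes: ΔPIP = ΔVt / C = (335 − 590) / 59.0 = -4.322 cmH2O.
Original PIP = 590/59.0 + 4.6×0.9833 + 6 = 20.523 cmH2O; new PIP = 20.523 + (-4.322) = 16.201 cmH2O.

16.2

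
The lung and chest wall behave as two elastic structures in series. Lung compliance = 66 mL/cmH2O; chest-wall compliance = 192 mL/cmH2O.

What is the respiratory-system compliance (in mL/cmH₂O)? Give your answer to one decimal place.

Lung and chest wall are elastances in series: 1/Crs = 1/CL + 1/Ccw.
1/Crs = 1/66 + 1/192 = 0.02036.
Crs = 49.116 mL/cmH2O.

49.1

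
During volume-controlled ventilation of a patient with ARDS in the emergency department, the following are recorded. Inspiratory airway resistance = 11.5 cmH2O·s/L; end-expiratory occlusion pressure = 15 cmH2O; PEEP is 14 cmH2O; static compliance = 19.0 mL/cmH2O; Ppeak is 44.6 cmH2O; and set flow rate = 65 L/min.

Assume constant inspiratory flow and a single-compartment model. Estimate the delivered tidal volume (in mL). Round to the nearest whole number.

326

Flow: 65 L/min ÷ 60 = 1.0833 L/s.
Total PEEP = 15 cmH2O (set 14 + intrinsic 1); this is the baseline alveolar pressure.
Equation of motion (constant flow): PIP = Vt/C + R·V̇ + PEEP.
Vt/C = PIP − R·V̇ − PEEP = 44.6 − 12.458 − 15 = 17.142 cmH2O.
Vt = C × 17.142 = 19.0 × 17.142 = 325.7 mL.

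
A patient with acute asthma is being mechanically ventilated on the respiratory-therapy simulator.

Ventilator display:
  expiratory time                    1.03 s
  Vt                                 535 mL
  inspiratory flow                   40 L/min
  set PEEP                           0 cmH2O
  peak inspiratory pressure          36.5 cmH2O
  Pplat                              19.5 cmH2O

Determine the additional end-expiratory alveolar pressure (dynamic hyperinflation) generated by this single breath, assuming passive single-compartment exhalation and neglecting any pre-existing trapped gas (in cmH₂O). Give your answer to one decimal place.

4.5

Flow: 40 L/min ÷ 60 = 0.6667 L/s.
R = (PIP − Pplat)/V̇ = (36.5 − 19.5) / 0.6667 = 17.0/0.6667 = 25.499 cmH2O·s/L.
C = Vt/(Pplat − PEEP) = 535.0 / (19.5 − 0) = 535.0/19.5 = 27.436 mL/cmH2O.
τ = R × C = 25.499 × 0.02744 L/cmH2O = 0.6997 s.
Fraction remaining = e^(−Te/τ) = e^(−1.03/0.6997) = 0.2295; trapped volume = 535.0 × 0.2295 = 122.78 mL.
Additional alveolar pressure from trapping ≈ V_trapped / C = 122.78 / 27.436 = 4.475 cmH2O.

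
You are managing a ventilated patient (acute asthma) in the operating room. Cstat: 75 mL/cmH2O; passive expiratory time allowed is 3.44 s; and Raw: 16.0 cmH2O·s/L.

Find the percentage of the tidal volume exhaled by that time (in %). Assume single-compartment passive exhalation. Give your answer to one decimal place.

94.3

τ = R × C = 16.0 × 75 mL/cmH2O = 16.0 × 0.075 L/cmH2O = 1.2 s.
Passive exhalation: V(t)/V₀ = e^(−t/τ) = e^(−3.44/1.2) = 0.05689.
Fraction exhaled = 1 − 0.05689 = 0.9431 → 94.31%.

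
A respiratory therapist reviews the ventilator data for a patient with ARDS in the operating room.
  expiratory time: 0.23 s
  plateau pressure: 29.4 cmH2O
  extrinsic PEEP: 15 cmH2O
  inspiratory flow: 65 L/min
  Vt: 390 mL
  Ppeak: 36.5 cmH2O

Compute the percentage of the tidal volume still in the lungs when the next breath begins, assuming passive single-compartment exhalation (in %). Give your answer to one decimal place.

Flow: 65 L/min ÷ 60 = 1.0833 L/s.
R = (PIP − Pplat)/V̇ = (36.5 − 29.4) / 1.0833 = 7.1/1.0833 = 6.554 cmH2O·s/L.
C = Vt/(Pplat − PEEP) = 390.0 / (29.4 − 15) = 390.0/14.4 = 27.083 mL/cmH2O.
τ = R × C = 6.554 × 0.02708 L/cmH2O = 0.1775 s.
Fraction remaining at end-expiration = e^(−Te/τ) = e^(−0.23/0.1775) = 0.2737 → 27.37%.

27.4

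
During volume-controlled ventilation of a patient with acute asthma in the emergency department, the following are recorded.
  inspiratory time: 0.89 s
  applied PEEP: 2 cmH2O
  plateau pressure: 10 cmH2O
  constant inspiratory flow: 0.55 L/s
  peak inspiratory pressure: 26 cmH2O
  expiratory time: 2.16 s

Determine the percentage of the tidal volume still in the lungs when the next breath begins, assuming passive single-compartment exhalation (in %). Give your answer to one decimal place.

29.7

Vt = flow × Ti = 0.55 L/s × 0.89 s × 1000 mL/L = 489.5 mL.
R = (PIP − Pplat)/V̇ = (26 − 10) / 0.55 = 16.0/0.55 = 29.091 cmH2O·s/L.
C = Vt/(Pplat − PEEP) = 489.5 / (10 − 2) = 489.5/8.0 = 61.188 mL/cmH2O.
τ = R × C = 29.091 × 0.06119 L/cmH2O = 1.78 s.
Fraction remaining at end-expiration = e^(−Te/τ) = e^(−2.16/1.78) = 0.2972 → 29.72%.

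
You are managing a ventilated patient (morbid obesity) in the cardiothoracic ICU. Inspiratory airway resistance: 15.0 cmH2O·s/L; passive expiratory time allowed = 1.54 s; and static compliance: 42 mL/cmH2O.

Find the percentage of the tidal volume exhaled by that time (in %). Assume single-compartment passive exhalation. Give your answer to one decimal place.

τ = R × C = 15.0 × 42 mL/cmH2O = 15.0 × 0.042 L/cmH2O = 0.63 s.
Passive exhalation: V(t)/V₀ = e^(−t/τ) = e^(−1.54/0.63) = 0.08677.
Fraction exhaled = 1 − 0.08677 = 0.9132 → 91.32%.

91.3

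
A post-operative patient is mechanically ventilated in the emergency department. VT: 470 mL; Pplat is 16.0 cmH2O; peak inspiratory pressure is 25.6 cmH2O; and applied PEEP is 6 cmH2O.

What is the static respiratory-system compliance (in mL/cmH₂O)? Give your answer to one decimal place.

Cstat = Vt / (Pplat − PEEP) = 470 / (16.0 − 6) = 470 / 10.0 = 47.0 mL/cmH2O.

47.0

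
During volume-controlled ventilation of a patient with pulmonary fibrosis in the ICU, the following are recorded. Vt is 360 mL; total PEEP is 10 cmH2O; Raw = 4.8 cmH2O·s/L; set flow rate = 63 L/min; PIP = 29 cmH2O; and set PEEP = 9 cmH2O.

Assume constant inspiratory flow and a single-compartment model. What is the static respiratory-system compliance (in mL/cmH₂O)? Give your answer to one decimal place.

25.8

Flow: 63 L/min ÷ 60 = 1.05 L/s.
Total PEEP = 10 cmH2O (set 9 + intrinsic 1); this is the baseline alveolar pressure.
Equation of motion (constant flow): PIP = Vt/C + R·V̇ + PEEP.
Vt/C = PIP − R·V̇ − PEEP = 29 − 4.8×1.05 − 10 = 29 − 5.04 − 10 = 13.96 cmH2O.
C = Vt / 13.96 = 360 / 13.96 = 25.788 mL/cmH2O.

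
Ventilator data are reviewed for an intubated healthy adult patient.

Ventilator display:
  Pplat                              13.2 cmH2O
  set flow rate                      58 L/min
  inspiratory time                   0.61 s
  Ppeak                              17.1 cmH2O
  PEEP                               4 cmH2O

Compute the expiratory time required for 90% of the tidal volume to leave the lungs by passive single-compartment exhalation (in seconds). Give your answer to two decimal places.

0.60

Flow: 58 L/min ÷ 60 = 0.9667 L/s.
Vt = flow × Ti = 0.9667 L/s × 0.61 s × 1000 mL/L = 589.69 mL.
R = (PIP − Pplat)/V̇ = (17.1 − 13.2) / 0.9667 = 3.9/0.9667 = 4.034 cmH2O·s/L.
C = Vt/(Pplat − PEEP) = 589.69 / (13.2 − 4) = 589.69/9.2 = 64.097 mL/cmH2O.
τ = R × C = 4.034 × 0.0641 L/cmH2O = 0.2586 s.
t = −τ·ln(1 − 0.90) = −0.2586·ln(0.1) = 0.5954 s.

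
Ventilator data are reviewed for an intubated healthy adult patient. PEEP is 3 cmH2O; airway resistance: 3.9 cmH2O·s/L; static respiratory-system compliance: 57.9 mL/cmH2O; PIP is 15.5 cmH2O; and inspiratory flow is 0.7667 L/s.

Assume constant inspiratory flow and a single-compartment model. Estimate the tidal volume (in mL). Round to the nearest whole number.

Equation of motion (constant flow): PIP = Vt/C + R·V̇ + PEEP.
Vt/C = PIP − R·V̇ − PEEP = 15.5 − 2.99 − 3 = 9.51 cmH2O.
Vt = C × 9.51 = 57.9 × 9.51 = 550.63 mL.

551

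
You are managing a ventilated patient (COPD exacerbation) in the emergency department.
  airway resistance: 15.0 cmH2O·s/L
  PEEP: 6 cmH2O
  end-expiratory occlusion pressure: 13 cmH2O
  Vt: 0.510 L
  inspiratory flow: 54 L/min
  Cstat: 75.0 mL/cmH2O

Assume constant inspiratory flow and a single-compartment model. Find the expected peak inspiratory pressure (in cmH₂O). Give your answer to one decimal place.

33.3

Flow: 54 L/min ÷ 60 = 0.9 L/s.
Total PEEP = 13 cmH2O (set 6 + intrinsic 7); this is the baseline alveolar pressure.
Equation of motion (constant flow): PIP = Vt/C + R·V̇ + PEEP.
PIP = 510/75.0 + 15.0×0.9 + 13 = 6.8 + 13.5 + 13 = 33.3 cmH2O.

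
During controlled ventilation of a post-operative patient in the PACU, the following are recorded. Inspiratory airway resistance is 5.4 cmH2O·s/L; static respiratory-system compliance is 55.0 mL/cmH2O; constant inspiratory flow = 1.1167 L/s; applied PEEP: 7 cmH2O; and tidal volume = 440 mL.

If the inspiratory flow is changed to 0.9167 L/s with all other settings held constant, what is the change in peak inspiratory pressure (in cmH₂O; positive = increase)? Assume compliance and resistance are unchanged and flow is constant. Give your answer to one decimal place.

PIP = Vt/C + R·V̇ + PEEP (constant-flow equation of motion).
Only the resistive term changes: ΔPIP = R × ΔV̇ = 5.4 × (0.9167 − 1.1167) = 5.4 × -0.2 = -1.08 cmH2O.

-1.1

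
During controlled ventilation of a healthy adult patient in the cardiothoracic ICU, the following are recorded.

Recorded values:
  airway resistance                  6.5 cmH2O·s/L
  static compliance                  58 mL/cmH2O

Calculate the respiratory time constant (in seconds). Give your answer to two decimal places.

τ = R × C = 6.5 × 58 mL/cmH2O = 6.5 × 0.058 L/cmH2O = 0.377 s.

0.38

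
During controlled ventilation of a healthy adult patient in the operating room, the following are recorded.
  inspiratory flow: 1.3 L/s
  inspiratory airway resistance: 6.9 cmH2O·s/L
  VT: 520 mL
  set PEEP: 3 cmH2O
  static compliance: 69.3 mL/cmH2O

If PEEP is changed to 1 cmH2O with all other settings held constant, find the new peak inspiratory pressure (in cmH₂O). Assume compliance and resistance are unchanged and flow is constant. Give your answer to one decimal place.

PIP = Vt/C + R·V̇ + PEEP (constant-flow equation of motion).
Only the baseline term changes: ΔPIP = ΔPEEP = 1 − 3 = -2.0 cmH2O.
Original PIP = 520/69.3 + 6.9×1.3 + 3 = 19.474 cmH2O; new PIP = 19.474 + (-2.0) = 17.474 cmH2O.

17.5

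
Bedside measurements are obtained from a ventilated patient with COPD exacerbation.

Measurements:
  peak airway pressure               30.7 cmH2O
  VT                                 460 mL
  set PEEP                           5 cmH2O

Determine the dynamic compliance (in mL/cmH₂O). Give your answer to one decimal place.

17.9

Dynamic compliance = Vt / (PIP − PEEP) = 460 / (30.7 − 5) = 460 / 25.7 = 17.899 mL/cmH2O.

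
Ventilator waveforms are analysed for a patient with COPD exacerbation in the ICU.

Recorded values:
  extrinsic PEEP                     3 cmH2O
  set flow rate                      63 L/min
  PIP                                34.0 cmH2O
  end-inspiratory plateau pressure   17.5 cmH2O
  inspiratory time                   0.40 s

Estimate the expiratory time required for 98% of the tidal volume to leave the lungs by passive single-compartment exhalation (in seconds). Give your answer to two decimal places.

1.78

Flow: 63 L/min ÷ 60 = 1.05 L/s.
Vt = flow × Ti = 1.05 L/s × 0.40 s × 1000 mL/L = 420.0 mL.
R = (PIP − Pplat)/V̇ = (34.0 − 17.5) / 1.05 = 16.5/1.05 = 15.714 cmH2O·s/L.
C = Vt/(Pplat − PEEP) = 420.0 / (17.5 − 3) = 420.0/14.5 = 28.966 mL/cmH2O.
τ = R × C = 15.714 × 0.02897 L/cmH2O = 0.4552 s.
t = −τ·ln(1 − 0.98) = −0.4552·ln(0.02) = 1.781 s.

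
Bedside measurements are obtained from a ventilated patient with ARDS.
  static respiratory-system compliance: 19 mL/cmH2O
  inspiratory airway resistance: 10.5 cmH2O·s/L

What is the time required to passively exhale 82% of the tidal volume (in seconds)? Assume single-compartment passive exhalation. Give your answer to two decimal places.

0.34

τ = R × C = 10.5 × 19 mL/cmH2O = 10.5 × 0.019 L/cmH2O = 0.1995 s.
Exhaled fraction f = 1 − e^(−t/τ) → t = −τ·ln(1 − f) = −0.1995·ln(0.18) = 0.3421 s.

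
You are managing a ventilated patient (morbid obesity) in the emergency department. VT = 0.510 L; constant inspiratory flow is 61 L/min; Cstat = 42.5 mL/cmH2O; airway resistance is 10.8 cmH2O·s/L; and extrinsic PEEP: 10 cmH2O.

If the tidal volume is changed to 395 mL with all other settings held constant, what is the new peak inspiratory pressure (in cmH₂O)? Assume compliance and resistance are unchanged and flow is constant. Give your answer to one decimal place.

Flow: 61 L/min ÷ 60 = 1.0167 L/s.
PIP = Vt/C + R·V̇ + PEEP (constant-flow equation of motion).
Only the elastic term changes: ΔPIP = ΔVt / C = (395 − 510) / 42.5 = -2.706 cmH2O.
Original PIP = 510/42.5 + 10.8×1.0167 + 10 = 32.98 cmH2O; new PIP = 32.98 + (-2.706) = 30.274 cmH2O.

30.3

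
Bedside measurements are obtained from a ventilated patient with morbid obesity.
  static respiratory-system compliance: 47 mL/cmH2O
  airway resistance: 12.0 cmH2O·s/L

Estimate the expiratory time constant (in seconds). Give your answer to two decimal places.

0.56

τ = R × C = 12.0 × 47 mL/cmH2O = 12.0 × 0.047 L/cmH2O = 0.564 s.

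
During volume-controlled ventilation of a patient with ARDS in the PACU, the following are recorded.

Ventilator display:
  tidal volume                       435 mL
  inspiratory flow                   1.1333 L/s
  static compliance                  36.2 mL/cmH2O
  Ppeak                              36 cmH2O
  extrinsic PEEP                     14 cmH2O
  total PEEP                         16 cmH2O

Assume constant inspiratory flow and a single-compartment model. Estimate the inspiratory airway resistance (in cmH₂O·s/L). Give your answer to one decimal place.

Total PEEP = 16 cmH2O (set 14 + intrinsic 2); this is the baseline alveolar pressure.
Equation of motion (constant flow): PIP = Vt/C + R·V̇ + PEEP.
R·V̇ = PIP − Vt/C − PEEP = 36 − 435/36.2 − 16 = 36 − 12.017 − 16 = 7.983 cmH2O.
R = 7.983 / 1.1333 = 7.044 cmH2O·s/L.

7.0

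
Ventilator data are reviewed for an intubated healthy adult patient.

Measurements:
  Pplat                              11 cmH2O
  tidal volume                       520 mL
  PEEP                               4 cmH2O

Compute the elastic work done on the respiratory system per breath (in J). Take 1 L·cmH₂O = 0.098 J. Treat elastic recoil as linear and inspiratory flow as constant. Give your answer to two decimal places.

0.18

Elastic work ≈ ½ × (Pplat − PEEP) × Vt = 0.5 × (11 − 4) × 0.520 L = 0.5 × 7.0 × 0.520 = 1.82 L·cmH2O.
× 0.098 J/(L·cmH2O) → 0.1784 J.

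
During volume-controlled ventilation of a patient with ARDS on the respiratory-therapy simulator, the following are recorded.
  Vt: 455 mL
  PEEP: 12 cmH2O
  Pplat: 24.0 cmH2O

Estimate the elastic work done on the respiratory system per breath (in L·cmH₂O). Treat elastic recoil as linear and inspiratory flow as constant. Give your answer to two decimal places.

Elastic work ≈ ½ × (Pplat − PEEP) × Vt = 0.5 × (24.0 − 12) × 0.455 L = 0.5 × 12.0 × 0.455 = 2.73 L·cmH2O.

2.73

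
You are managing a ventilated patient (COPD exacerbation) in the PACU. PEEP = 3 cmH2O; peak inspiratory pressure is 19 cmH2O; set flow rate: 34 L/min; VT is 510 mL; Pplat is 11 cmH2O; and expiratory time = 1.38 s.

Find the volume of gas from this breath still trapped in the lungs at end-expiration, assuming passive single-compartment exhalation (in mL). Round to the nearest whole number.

110

Flow: 34 L/min ÷ 60 = 0.5667 L/s.
R = (PIP − Pplat)/V̇ = (19 − 11) / 0.5667 = 8.0/0.5667 = 14.117 cmH2O·s/L.
C = Vt/(Pplat − PEEP) = 510.0 / (11 − 3) = 510.0/8.0 = 63.75 mL/cmH2O.
τ = R × C = 14.117 × 0.06375 L/cmH2O = 0.9 s.
Fraction remaining = e^(−Te/τ) = e^(−1.38/0.9) = 0.2158.
Trapped volume = 510.0 × 0.2158 = 110.06 mL.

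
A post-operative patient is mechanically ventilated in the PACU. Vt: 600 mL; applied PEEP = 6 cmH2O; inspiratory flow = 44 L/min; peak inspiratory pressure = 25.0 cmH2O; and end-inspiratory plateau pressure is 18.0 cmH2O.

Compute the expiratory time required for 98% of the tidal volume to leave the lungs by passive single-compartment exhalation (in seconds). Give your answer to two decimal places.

Flow: 44 L/min ÷ 60 = 0.7333 L/s.
R = (PIP − Pplat)/V̇ = (25.0 − 18.0) / 0.7333 = 7.0/0.7333 = 9.546 cmH2O·s/L.
C = Vt/(Pplat − PEEP) = 600.0 / (18.0 − 6) = 600.0/12.0 = 50.0 mL/cmH2O.
τ = R × C = 9.546 × 0.05 L/cmH2O = 0.4773 s.
t = −τ·ln(1 − 0.98) = −0.4773·ln(0.02) = 1.867 s.

1.87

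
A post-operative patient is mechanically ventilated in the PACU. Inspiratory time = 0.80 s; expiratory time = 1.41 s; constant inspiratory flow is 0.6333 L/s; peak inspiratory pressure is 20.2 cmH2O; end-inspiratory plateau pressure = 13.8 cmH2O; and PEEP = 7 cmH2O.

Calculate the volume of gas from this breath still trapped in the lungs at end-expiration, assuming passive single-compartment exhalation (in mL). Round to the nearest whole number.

78

Vt = flow × Ti = 0.6333 L/s × 0.80 s × 1000 mL/L = 506.64 mL.
R = (PIP − Pplat)/V̇ = (20.2 − 13.8) / 0.6333 = 6.4/0.6333 = 10.106 cmH2O·s/L.
C = Vt/(Pplat − PEEP) = 506.64 / (13.8 − 7) = 506.64/6.8 = 74.506 mL/cmH2O.
τ = R × C = 10.106 × 0.07451 L/cmH2O = 0.753 s.
Fraction remaining = e^(−Te/τ) = e^(−1.41/0.753) = 0.1537.
Trapped volume = 506.64 × 0.1537 = 77.871 mL.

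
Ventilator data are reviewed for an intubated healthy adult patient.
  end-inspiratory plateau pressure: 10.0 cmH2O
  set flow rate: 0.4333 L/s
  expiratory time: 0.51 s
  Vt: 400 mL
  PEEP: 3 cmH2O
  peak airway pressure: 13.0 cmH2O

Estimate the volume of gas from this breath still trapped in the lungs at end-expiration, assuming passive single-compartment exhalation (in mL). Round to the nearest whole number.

R = (PIP − Pplat)/V̇ = (13.0 − 10.0) / 0.4333 = 3.0/0.4333 = 6.924 cmH2O·s/L.
C = Vt/(Pplat − PEEP) = 400.0 / (10.0 − 3) = 400.0/7.0 = 57.143 mL/cmH2O.
τ = R × C = 6.924 × 0.05714 L/cmH2O = 0.3956 s.
Fraction remaining = e^(−Te/τ) = e^(−0.51/0.3956) = 0.2755.
Trapped volume = 400.0 × 0.2755 = 110.2 mL.

110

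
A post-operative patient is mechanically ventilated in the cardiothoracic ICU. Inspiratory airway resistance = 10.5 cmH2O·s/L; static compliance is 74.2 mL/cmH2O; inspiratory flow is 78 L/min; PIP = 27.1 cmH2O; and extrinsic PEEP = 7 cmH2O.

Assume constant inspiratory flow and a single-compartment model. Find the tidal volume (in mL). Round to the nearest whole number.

479

Flow: 78 L/min ÷ 60 = 1.3 L/s.
Equation of motion (constant flow): PIP = Vt/C + R·V̇ + PEEP.
Vt/C = PIP − R·V̇ − PEEP = 27.1 − 13.65 − 7 = 6.45 cmH2O.
Vt = C × 6.45 = 74.2 × 6.45 = 478.59 mL.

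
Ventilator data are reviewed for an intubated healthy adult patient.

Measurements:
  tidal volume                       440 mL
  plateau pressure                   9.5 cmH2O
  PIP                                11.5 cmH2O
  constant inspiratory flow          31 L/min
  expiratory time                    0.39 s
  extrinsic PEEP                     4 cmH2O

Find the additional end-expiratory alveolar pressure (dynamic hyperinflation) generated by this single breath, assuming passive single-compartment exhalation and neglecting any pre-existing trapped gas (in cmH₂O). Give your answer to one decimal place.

1.6

Flow: 31 L/min ÷ 60 = 0.5167 L/s.
R = (PIP − Pplat)/V̇ = (11.5 − 9.5) / 0.5167 = 2.0/0.5167 = 3.871 cmH2O·s/L.
C = Vt/(Pplat − PEEP) = 440.0 / (9.5 − 4) = 440.0/5.5 = 80.0 mL/cmH2O.
τ = R × C = 3.871 × 0.08 L/cmH2O = 0.3097 s.
Fraction remaining = e^(−Te/τ) = e^(−0.39/0.3097) = 0.2839; trapped volume = 440.0 × 0.2839 = 124.92 mL.
Additional alveolar pressure from trapping ≈ V_trapped / C = 124.92 / 80.0 = 1.562 cmH2O.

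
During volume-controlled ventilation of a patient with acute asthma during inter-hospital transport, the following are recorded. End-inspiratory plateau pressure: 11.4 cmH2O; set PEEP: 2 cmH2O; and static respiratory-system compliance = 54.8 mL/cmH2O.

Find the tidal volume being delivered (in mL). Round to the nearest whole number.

Vt = Cstat × (Pplat − PEEP) = 54.8 × (11.4 − 2) = 54.8 × 9.4 = 515.12 mL.

515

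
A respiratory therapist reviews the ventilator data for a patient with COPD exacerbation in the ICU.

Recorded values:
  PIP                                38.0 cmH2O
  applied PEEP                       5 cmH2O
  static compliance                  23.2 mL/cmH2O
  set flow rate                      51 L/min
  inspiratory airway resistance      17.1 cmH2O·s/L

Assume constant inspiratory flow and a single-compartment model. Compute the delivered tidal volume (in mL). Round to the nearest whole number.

428

Flow: 51 L/min ÷ 60 = 0.85 L/s.
Equation of motion (constant flow): PIP = Vt/C + R·V̇ + PEEP.
Vt/C = PIP − R·V̇ − PEEP = 38.0 − 14.535 − 5 = 18.465 cmH2O.
Vt = C × 18.465 = 23.2 × 18.465 = 428.39 mL.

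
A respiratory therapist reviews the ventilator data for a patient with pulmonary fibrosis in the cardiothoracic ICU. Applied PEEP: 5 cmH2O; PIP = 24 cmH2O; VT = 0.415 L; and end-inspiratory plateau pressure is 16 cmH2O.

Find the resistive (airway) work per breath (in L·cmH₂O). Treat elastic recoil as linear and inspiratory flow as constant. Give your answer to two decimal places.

3.32

With constant inspiratory flow the resistive pressure is constant at PIP − Pplat = 24 − 16 = 8.0 cmH2O, so resistive work = 8.0 × 0.415 = 3.32 L·cmH2O.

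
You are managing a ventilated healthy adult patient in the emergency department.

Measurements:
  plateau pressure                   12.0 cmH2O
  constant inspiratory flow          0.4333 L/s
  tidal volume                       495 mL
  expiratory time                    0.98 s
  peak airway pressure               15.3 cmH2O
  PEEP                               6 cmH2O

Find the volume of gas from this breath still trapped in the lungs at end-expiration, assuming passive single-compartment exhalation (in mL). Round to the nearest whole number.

R = (PIP − Pplat)/V̇ = (15.3 − 12.0) / 0.4333 = 3.3/0.4333 = 7.616 cmH2O·s/L.
C = Vt/(Pplat − PEEP) = 495.0 / (12.0 − 6) = 495.0/6.0 = 82.5 mL/cmH2O.
τ = R × C = 7.616 × 0.0825 L/cmH2O = 0.6283 s.
Fraction remaining = e^(−Te/τ) = e^(−0.98/0.6283) = 0.2102.
Trapped volume = 495.0 × 0.2102 = 104.05 mL.

104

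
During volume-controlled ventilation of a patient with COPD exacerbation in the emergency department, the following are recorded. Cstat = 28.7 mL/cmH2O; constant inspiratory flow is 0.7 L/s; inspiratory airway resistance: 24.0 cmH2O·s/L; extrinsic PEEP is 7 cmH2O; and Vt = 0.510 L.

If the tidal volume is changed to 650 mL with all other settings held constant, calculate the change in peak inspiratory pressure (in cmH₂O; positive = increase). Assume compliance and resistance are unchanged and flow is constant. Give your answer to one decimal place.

4.9

PIP = Vt/C + R·V̇ + PEEP (constant-flow equation of motion).
Only the elastic term changes: ΔPIP = ΔVt / C = (650 − 510) / 28.7 = 4.878 cmH2O.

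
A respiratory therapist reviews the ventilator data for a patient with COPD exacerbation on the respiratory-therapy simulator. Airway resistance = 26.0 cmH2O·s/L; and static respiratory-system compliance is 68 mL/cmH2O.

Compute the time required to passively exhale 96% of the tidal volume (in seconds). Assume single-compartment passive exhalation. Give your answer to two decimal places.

5.69

τ = R × C = 26.0 × 68 mL/cmH2O = 26.0 × 0.068 L/cmH2O = 1.768 s.
Exhaled fraction f = 1 − e^(−t/τ) → t = −τ·ln(1 − f) = −1.768·ln(0.04) = 5.691 s.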